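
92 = 92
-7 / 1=-7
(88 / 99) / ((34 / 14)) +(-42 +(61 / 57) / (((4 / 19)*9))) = -75403 / 1836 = -41.07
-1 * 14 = -14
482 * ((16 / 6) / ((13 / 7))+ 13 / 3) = 36150 / 13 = 2780.77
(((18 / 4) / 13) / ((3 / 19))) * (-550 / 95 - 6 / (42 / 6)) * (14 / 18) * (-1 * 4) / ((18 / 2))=5.04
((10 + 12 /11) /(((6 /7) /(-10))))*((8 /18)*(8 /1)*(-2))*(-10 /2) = -4600.67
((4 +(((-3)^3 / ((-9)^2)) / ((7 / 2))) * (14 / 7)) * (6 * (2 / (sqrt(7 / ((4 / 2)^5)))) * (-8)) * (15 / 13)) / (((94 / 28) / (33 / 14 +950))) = -2047948800 * sqrt(14) / 29939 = -255944.51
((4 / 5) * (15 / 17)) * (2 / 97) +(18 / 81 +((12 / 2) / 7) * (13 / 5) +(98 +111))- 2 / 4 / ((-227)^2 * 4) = 45280594177261 / 214127728920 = 211.47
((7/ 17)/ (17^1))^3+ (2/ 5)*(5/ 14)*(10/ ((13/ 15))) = 3620666563/ 2196518779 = 1.65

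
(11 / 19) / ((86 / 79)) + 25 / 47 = 81693 / 76798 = 1.06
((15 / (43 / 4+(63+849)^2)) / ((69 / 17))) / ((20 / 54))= 54 / 4501261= 0.00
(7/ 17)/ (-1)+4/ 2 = 27/ 17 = 1.59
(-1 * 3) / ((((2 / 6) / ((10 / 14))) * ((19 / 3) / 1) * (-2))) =135 / 266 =0.51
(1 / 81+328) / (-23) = -26569 / 1863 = -14.26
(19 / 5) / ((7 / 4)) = 76 / 35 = 2.17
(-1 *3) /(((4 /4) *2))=-3 /2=-1.50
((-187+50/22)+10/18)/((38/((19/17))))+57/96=-4.82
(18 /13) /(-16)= -9 /104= -0.09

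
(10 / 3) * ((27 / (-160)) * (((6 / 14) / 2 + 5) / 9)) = -73 / 224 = -0.33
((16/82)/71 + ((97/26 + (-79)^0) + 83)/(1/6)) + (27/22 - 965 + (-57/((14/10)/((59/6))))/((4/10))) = -16764058915/11655644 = -1438.28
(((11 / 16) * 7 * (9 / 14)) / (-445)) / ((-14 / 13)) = 1287 / 199360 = 0.01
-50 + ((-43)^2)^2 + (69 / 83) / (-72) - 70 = 6810012529 / 1992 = 3418680.99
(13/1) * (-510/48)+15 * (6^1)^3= 24815/8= 3101.88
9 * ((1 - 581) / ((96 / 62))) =-3371.25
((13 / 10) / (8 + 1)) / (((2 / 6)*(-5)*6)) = -13 / 900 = -0.01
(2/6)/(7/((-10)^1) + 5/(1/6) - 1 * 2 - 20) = 10/219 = 0.05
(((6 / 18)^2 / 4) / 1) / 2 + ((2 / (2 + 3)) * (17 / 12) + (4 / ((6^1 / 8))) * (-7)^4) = 4610129 / 360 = 12805.91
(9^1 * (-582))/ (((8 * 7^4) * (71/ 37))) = -96903/ 681884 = -0.14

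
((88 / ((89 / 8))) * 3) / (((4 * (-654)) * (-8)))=11 / 9701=0.00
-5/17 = -0.29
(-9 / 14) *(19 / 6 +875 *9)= -141807 / 28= -5064.54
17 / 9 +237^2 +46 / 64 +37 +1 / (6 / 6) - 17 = 16183471 / 288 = 56192.61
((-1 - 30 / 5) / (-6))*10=35 / 3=11.67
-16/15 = -1.07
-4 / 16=-1 / 4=-0.25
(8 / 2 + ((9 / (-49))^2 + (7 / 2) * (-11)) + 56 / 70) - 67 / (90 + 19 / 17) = -1279445913 / 37191490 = -34.40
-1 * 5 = -5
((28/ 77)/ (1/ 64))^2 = 541.62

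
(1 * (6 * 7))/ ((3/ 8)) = 112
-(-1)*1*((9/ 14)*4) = 2.57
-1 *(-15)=15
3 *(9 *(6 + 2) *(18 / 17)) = 3888 / 17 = 228.71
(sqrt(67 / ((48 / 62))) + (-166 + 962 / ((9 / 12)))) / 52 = sqrt(12462) / 624 + 1675 / 78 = 21.65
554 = 554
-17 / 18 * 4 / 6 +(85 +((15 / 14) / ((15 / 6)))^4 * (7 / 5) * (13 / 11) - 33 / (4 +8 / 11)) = 2051254987 / 26486460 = 77.45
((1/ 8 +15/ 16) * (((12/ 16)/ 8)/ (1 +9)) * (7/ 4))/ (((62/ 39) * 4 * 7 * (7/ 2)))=1989/ 17776640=0.00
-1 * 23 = -23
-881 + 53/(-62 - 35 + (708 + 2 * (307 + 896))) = -2657924/3017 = -880.98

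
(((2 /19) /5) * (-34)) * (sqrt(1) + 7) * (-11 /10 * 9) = 26928 /475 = 56.69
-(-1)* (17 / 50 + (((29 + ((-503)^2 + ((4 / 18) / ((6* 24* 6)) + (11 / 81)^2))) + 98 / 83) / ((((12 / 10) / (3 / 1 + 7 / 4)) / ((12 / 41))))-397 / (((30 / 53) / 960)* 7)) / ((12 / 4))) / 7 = 24627332162827921 / 2625664960800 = 9379.46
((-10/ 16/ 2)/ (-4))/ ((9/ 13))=65/ 576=0.11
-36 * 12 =-432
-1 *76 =-76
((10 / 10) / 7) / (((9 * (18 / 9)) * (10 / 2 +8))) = 1 / 1638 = 0.00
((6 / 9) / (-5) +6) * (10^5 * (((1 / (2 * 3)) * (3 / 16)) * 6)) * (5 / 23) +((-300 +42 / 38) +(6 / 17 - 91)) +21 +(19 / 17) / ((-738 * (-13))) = 1678106724485 / 71273826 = 23544.50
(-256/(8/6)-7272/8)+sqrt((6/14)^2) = -7704/7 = -1100.57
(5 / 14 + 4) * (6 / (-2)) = -13.07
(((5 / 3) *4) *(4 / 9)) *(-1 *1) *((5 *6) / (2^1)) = -400 / 9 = -44.44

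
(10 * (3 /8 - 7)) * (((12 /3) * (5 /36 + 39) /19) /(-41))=373385 /28044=13.31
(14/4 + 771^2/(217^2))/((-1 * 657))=-1518505/61874946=-0.02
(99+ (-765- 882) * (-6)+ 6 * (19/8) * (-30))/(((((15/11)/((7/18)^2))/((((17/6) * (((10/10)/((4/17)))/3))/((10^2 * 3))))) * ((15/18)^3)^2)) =330701833/7812500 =42.33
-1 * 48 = -48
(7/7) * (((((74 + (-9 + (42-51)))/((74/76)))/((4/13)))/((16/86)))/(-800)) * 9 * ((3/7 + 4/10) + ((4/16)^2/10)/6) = -7105449/757760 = -9.38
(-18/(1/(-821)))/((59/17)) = 251226/59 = 4258.07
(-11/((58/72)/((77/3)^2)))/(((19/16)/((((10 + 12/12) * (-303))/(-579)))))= -4637331776/106343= -43607.31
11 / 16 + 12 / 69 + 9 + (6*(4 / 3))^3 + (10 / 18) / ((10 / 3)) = 576319 / 1104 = 522.03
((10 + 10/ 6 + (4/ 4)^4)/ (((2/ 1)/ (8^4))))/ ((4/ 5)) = 97280/ 3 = 32426.67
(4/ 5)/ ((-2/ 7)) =-2.80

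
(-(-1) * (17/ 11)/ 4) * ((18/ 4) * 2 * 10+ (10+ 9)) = 42.11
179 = 179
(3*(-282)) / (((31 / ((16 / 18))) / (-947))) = 712144 / 31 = 22972.39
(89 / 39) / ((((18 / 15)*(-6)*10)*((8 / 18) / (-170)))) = 7565 / 624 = 12.12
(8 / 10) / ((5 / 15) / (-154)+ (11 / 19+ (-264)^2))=35112 / 3058982755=0.00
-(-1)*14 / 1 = 14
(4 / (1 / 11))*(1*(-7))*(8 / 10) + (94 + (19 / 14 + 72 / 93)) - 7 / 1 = -341273 / 2170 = -157.27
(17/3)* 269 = 4573/3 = 1524.33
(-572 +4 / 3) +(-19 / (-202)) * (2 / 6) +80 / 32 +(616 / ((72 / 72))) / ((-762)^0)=14503 / 303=47.86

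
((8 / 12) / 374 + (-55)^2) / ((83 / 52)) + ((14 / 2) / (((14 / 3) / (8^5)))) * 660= 1510606865512 / 46563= 32442215.18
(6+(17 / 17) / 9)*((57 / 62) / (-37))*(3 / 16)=-1045 / 36704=-0.03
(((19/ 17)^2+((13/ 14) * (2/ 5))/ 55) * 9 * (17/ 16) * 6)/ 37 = 9432207/ 4843300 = 1.95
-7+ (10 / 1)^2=93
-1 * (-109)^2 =-11881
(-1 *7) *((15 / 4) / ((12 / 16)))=-35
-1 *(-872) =872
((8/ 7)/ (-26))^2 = 16/ 8281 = 0.00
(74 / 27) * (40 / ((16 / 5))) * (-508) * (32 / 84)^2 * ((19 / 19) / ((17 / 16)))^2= -2237.30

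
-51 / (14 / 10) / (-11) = 255 / 77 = 3.31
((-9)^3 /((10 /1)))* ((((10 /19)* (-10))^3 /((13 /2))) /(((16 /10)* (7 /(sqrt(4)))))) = 182250000 /624169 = 291.99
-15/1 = -15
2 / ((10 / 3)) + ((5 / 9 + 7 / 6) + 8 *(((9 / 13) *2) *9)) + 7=127547 / 1170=109.01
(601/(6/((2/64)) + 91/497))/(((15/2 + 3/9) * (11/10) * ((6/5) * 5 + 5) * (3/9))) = 1536156/15519823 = 0.10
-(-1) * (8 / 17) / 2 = 4 / 17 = 0.24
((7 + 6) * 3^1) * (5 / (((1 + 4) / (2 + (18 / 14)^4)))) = 184.57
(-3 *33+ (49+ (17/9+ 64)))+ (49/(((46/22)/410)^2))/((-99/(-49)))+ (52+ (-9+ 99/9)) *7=4441564405/4761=932905.78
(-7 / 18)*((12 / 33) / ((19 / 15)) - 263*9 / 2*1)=1154027 / 2508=460.14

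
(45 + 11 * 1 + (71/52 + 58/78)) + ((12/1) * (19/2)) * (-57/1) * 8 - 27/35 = -283519577/5460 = -51926.66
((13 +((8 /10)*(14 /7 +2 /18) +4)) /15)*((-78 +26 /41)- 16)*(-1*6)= 2146232 /3075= 697.96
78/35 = 2.23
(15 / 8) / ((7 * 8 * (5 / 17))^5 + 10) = 1419857 / 917893865904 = 0.00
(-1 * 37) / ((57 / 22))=-814 / 57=-14.28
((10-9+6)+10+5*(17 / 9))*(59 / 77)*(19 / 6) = 19057 / 297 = 64.16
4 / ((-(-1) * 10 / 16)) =32 / 5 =6.40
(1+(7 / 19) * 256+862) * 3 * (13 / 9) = 78819 / 19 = 4148.37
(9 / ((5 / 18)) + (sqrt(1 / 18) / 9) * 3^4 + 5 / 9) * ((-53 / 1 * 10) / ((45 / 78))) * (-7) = 9646 * sqrt(2) + 28610036 / 135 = 225567.70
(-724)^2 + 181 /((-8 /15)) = 523836.62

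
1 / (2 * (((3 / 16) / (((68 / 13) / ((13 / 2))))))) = 1088 / 507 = 2.15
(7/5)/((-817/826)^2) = 4775932/3337445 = 1.43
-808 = -808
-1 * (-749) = 749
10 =10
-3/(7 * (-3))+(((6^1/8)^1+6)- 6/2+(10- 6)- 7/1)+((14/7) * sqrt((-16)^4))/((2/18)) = 129049/28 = 4608.89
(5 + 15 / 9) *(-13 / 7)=-260 / 21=-12.38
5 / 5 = 1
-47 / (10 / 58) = -1363 / 5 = -272.60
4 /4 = 1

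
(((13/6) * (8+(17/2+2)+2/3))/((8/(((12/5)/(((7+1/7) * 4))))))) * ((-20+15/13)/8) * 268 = -528563/1920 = -275.29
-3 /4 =-0.75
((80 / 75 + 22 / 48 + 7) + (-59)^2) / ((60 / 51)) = 2372877 / 800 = 2966.10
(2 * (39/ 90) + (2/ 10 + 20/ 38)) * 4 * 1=1816/ 285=6.37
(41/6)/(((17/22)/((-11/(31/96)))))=-158752/527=-301.24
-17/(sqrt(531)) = -17*sqrt(59)/177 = -0.74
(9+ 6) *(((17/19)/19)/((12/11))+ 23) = 499115/1444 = 345.65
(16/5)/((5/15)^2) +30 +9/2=63.30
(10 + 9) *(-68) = -1292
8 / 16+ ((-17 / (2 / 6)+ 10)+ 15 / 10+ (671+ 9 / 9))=633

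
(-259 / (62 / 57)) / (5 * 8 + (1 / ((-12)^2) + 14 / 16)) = -151848 / 26071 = -5.82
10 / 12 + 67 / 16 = 5.02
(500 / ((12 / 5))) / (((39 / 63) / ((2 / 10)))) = 875 / 13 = 67.31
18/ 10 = 9/ 5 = 1.80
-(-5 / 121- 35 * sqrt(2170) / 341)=5 / 121 +35 * sqrt(2170) / 341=4.82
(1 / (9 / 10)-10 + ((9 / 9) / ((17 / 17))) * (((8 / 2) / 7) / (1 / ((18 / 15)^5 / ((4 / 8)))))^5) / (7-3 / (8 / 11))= 63869783980693055987591296 / 1036837399005889892578125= 61.60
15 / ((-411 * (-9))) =5 / 1233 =0.00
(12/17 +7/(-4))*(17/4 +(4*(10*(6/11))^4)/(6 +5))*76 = -283422022583/10951468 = -25879.82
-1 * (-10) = 10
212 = 212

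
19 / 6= 3.17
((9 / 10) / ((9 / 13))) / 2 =13 / 20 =0.65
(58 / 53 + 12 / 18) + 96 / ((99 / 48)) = 48.31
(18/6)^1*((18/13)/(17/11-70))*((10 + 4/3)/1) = -2244/3263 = -0.69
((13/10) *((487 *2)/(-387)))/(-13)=487/1935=0.25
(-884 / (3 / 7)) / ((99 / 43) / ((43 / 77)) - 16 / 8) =-11441612 / 11775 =-971.69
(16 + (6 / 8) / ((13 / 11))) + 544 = 560.63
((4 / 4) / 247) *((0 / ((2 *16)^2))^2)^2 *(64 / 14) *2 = 0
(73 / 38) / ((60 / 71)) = 5183 / 2280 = 2.27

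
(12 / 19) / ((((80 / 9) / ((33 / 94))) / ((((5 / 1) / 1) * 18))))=8019 / 3572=2.24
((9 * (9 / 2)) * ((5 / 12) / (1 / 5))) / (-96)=-225 / 256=-0.88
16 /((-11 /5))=-80 /11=-7.27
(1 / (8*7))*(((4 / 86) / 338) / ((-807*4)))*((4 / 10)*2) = -1 / 1642051320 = -0.00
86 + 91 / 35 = 443 / 5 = 88.60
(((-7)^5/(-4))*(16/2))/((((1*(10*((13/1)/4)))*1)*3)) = 344.76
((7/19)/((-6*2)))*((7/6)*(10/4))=-0.09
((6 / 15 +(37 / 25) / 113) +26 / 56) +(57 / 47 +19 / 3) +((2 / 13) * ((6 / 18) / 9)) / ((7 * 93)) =1022248608221 / 121356881100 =8.42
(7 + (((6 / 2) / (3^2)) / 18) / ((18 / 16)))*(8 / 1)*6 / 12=6820 / 243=28.07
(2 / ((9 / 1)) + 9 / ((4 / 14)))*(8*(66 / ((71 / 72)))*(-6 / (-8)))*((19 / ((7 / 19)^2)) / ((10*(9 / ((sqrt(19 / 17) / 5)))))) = 344651032*sqrt(323) / 1478575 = 4189.26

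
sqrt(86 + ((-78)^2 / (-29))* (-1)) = sqrt(248762) / 29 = 17.20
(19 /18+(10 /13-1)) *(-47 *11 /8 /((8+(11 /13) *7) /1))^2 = 670628101 /37740672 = 17.77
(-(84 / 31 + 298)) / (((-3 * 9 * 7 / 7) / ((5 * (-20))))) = -932200 / 837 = -1113.74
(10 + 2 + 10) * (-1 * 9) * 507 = -100386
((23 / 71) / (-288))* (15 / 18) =-115 / 122688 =-0.00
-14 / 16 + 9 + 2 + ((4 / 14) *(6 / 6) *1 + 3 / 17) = 10079 / 952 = 10.59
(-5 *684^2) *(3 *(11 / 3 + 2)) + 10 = -39767750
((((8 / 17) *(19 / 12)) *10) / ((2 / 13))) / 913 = 2470 / 46563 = 0.05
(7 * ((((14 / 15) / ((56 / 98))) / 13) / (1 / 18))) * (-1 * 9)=-9261 / 65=-142.48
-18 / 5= -3.60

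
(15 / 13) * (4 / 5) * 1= 12 / 13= 0.92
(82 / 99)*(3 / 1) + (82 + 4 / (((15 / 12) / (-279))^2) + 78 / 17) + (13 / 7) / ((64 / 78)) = 626322873811 / 3141600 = 199364.30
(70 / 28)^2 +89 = 381 / 4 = 95.25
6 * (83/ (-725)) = -498/ 725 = -0.69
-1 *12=-12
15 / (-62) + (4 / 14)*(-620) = -76985 / 434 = -177.38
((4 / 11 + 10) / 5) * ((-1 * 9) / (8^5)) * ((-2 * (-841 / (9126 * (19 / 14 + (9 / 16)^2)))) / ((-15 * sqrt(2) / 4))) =111853 * sqrt(2) / 13380338400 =0.00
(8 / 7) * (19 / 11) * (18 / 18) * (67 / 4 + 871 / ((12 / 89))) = 12785.11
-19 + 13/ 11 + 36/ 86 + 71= 25353/ 473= 53.60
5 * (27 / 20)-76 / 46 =469 / 92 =5.10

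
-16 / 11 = -1.45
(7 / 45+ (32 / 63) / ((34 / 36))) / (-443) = -3713 / 2372265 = -0.00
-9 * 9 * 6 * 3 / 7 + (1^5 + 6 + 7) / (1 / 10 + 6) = -87958 / 427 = -205.99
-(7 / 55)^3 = -343 / 166375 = -0.00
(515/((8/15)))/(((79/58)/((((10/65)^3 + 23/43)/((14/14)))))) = 11397271875/29852836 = 381.78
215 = 215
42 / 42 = 1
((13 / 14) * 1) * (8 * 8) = 416 / 7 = 59.43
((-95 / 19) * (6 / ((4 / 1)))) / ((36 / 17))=-85 / 24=-3.54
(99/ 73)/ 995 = 99/ 72635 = 0.00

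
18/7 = 2.57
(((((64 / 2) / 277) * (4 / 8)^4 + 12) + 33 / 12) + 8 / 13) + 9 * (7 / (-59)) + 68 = 69945589 / 849836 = 82.30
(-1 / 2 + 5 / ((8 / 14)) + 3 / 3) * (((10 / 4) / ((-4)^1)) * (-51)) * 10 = 47175 / 16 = 2948.44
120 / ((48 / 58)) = 145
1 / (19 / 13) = 0.68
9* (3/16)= 27/16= 1.69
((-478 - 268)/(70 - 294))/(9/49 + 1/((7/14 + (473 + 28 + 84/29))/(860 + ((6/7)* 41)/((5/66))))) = 1.19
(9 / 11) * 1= 9 / 11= 0.82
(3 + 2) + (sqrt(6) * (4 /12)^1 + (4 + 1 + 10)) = sqrt(6) /3 + 20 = 20.82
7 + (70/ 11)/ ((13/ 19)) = 2331/ 143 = 16.30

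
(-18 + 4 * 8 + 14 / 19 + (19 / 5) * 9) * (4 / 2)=9298 / 95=97.87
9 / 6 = 3 / 2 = 1.50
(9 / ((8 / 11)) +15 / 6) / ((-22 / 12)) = -357 / 44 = -8.11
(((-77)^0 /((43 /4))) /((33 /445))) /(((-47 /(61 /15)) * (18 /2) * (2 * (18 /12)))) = -21716 /5402133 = -0.00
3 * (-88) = -264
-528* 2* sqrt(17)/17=-1056* sqrt(17)/17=-256.12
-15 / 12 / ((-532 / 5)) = 25 / 2128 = 0.01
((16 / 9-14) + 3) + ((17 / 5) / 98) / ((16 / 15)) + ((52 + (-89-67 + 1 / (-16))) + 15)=-1386535 / 14112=-98.25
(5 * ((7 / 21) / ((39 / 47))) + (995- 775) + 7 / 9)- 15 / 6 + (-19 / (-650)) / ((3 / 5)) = 128896 / 585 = 220.34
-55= -55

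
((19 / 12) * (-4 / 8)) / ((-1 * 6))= 19 / 144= 0.13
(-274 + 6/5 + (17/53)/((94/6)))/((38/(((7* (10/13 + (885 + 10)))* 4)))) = -110777874214/615277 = -180045.53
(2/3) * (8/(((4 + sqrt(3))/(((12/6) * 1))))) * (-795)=-1479.40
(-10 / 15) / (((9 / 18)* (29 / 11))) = -44 / 87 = -0.51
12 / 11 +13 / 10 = 263 / 110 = 2.39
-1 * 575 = -575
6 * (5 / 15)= 2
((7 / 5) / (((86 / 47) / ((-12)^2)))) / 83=23688 / 17845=1.33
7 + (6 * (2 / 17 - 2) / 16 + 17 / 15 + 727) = 187279 / 255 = 734.43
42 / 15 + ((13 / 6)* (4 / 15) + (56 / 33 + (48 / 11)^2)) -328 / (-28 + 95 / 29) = 48647848 / 1301355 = 37.38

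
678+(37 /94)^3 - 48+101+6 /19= 11541927087 /15781096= 731.38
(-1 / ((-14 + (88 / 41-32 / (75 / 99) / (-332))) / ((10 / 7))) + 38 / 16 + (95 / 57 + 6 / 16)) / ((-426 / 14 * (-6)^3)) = 0.00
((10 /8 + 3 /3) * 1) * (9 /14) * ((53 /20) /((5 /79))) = 339147 /5600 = 60.56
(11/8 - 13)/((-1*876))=31/2336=0.01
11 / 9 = 1.22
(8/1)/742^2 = 2/137641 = 0.00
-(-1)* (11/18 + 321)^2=33512521/324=103433.71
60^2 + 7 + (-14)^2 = 3803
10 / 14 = 5 / 7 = 0.71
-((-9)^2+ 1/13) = -1054/13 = -81.08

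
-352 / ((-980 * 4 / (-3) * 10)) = -33 / 1225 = -0.03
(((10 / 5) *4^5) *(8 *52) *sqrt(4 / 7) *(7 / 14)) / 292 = 212992 *sqrt(7) / 511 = 1102.79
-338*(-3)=1014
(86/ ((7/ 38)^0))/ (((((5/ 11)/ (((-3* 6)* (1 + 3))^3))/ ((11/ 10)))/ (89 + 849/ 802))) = -70132754444544/ 10025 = -6995785979.51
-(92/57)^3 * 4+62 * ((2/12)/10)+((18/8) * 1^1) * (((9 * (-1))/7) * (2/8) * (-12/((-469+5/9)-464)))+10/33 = -37077914655317/2393375070240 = -15.49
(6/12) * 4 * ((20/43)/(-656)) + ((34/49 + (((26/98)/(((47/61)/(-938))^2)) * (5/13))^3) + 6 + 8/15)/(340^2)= 6039034040920330310154092571053/201834148175255510250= 29920774534.53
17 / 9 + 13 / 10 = 287 / 90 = 3.19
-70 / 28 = -5 / 2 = -2.50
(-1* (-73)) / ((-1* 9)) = -73 / 9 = -8.11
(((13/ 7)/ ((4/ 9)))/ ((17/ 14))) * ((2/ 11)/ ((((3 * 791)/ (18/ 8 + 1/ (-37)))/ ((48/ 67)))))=21996/ 52383749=0.00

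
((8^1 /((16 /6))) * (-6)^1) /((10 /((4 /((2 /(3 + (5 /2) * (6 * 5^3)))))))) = -33804 /5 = -6760.80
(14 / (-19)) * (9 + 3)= -168 / 19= -8.84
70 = 70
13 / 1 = 13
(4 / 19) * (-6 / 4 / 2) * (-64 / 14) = 96 / 133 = 0.72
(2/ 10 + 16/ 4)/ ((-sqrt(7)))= -3* sqrt(7)/ 5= -1.59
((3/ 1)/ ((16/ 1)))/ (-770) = -3/ 12320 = -0.00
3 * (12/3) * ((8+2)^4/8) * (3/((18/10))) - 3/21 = 174999/7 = 24999.86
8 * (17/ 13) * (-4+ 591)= 79832/ 13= 6140.92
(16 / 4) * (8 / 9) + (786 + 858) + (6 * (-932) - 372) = -38848 / 9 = -4316.44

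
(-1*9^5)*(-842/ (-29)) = -49719258/ 29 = -1714457.17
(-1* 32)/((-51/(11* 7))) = 2464/51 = 48.31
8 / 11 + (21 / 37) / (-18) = 0.70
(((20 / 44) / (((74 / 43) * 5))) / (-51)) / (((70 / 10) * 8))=-43 / 2324784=-0.00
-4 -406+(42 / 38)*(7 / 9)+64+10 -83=-418.14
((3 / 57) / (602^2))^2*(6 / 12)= 1 / 94825067953952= 0.00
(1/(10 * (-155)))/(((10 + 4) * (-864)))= 1/18748800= 0.00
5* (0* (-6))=0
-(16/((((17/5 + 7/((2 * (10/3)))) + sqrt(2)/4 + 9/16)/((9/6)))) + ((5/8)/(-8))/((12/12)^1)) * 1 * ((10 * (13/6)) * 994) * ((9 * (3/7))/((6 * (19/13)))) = -8724750376875/194561216 + 6911424000 * sqrt(2)/3040019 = -41628.03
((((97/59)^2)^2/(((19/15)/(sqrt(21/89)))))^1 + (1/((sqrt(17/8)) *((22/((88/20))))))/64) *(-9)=-11951452935 *sqrt(1869)/20490457451-9 *sqrt(34)/2720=-25.24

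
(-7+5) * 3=-6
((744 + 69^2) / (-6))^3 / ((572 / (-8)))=6178857875 / 572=10802199.08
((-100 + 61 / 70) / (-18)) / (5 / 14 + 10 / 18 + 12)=6939 / 16270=0.43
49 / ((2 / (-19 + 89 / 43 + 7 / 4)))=-127939 / 344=-371.92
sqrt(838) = 28.95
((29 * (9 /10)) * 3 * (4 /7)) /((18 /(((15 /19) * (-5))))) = -1305 /133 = -9.81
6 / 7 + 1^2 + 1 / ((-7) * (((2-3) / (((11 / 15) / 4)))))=113 / 60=1.88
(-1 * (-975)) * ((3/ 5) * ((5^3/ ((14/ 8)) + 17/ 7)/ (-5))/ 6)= -20163/ 14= -1440.21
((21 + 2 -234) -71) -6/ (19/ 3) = -5376/ 19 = -282.95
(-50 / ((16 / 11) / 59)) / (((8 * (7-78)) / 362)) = 1292.57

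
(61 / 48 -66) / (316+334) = -239 / 2400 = -0.10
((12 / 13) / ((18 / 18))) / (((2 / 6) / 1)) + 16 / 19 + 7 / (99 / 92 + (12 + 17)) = 2627232 / 683449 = 3.84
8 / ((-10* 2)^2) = 1 / 50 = 0.02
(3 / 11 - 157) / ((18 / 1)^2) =-431 / 891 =-0.48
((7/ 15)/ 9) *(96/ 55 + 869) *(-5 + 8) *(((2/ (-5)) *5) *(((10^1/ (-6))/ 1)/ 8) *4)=335237/ 1485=225.75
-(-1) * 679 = 679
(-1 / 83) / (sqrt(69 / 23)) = -sqrt(3) / 249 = -0.01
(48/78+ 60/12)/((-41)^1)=-73/533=-0.14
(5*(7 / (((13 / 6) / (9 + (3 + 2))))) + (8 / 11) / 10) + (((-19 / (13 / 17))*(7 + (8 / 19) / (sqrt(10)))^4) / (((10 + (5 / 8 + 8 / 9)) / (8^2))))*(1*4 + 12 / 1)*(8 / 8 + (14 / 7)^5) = -3566775961959881272 / 20327846825 - 409867729108992*sqrt(10) / 97262425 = -188788519.89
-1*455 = -455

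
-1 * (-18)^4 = -104976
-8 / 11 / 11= -8 / 121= -0.07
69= 69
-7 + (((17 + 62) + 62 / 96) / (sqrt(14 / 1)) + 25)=18 + 3823* sqrt(14) / 672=39.29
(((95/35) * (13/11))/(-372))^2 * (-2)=-61009/410239368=-0.00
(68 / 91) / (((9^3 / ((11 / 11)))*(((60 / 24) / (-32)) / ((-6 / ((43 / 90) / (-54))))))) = -8.90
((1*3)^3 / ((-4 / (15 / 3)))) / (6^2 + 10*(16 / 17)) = -2295 / 3088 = -0.74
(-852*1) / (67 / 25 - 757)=1.13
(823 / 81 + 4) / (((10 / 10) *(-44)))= -1147 / 3564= -0.32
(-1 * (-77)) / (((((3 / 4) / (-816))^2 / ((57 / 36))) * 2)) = 216477184 / 3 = 72159061.33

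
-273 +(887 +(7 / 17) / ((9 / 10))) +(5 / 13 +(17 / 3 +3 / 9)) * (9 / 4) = 5002915 / 7956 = 628.82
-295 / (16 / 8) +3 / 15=-1473 / 10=-147.30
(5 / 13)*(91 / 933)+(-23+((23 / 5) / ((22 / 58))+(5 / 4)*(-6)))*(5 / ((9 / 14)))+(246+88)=5884964 / 30789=191.14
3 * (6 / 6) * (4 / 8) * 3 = 9 / 2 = 4.50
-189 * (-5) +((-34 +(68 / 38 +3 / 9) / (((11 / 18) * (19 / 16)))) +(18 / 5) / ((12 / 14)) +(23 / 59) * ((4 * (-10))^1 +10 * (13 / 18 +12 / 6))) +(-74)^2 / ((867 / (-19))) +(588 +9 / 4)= 1532759488811 / 1107973980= 1383.39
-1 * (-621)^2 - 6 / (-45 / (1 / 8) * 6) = -138830759 / 360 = -385641.00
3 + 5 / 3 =14 / 3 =4.67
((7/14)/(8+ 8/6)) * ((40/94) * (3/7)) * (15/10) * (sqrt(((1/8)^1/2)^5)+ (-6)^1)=-829305/9433088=-0.09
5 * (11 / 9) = 55 / 9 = 6.11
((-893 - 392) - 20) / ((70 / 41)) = -10701 / 14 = -764.36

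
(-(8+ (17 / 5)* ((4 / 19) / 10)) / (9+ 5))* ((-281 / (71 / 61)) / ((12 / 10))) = 154269 / 1330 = 115.99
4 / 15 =0.27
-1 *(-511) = 511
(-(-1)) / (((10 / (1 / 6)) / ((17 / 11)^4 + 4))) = 28417 / 175692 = 0.16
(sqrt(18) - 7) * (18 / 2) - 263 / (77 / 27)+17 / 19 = -225779 / 1463+27 * sqrt(2) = -116.14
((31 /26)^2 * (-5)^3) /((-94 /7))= 840875 /63544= 13.23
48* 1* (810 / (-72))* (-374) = 201960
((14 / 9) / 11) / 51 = 14 / 5049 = 0.00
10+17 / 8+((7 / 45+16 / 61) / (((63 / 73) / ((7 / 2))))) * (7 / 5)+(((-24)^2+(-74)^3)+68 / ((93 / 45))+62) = -12392716359017 / 30634200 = -404538.60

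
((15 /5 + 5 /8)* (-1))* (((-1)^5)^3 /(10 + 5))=29 /120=0.24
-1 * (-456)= 456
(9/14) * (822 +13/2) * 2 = 14913/14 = 1065.21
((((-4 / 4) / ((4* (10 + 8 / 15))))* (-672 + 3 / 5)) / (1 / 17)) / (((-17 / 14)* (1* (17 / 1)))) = -70497 / 5372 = -13.12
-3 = -3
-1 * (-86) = 86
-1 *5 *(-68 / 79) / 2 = 170 / 79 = 2.15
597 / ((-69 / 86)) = -17114 / 23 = -744.09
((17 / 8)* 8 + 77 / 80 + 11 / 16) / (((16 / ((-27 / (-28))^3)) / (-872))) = -800251731 / 878080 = -911.37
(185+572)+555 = 1312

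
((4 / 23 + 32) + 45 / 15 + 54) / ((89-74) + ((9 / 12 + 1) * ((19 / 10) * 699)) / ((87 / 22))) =1189580 / 8040317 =0.15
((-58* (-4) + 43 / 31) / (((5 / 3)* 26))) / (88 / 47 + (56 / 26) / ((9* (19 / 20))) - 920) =-34888617 / 5945835712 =-0.01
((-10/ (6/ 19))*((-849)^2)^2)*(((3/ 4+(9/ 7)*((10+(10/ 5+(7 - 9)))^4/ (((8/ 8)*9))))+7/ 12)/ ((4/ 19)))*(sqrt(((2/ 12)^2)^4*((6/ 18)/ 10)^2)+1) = -675860065552528952827/ 6048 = -111749349463050422.09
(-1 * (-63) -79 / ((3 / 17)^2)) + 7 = -22201 / 9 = -2466.78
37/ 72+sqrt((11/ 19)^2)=1495/ 1368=1.09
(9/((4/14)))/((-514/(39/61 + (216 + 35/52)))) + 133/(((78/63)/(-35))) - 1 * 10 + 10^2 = -12009994485/3260816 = -3683.13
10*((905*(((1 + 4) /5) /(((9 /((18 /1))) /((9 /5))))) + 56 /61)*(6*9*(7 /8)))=93930165 /61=1539838.77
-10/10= -1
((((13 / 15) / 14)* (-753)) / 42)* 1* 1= -3263 / 2940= -1.11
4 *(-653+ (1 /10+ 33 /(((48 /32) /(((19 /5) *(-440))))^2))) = 2460074746 /15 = 164004983.07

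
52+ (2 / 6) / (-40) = 6239 / 120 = 51.99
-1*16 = -16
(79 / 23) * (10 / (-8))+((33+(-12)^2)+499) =61797 / 92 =671.71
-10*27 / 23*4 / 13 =-1080 / 299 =-3.61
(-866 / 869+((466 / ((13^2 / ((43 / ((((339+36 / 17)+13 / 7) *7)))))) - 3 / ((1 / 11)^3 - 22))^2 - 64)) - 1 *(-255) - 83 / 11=1617217195725684301854710480 / 8861828149144948546269701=182.49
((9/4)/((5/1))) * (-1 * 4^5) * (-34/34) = 2304/5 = 460.80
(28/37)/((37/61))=1708/1369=1.25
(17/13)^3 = 4913/2197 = 2.24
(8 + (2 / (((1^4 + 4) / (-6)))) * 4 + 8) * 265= 1696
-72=-72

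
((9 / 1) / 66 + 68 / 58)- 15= -8735 / 638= -13.69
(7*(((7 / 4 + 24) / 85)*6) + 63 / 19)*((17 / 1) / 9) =17269 / 570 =30.30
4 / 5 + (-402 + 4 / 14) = -14032 / 35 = -400.91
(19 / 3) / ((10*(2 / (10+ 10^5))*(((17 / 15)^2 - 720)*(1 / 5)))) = -71257125 / 323422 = -220.32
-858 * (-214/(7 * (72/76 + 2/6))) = 10465884/511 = 20481.18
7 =7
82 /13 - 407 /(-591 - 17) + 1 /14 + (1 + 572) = 32092925 /55328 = 580.05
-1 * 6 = -6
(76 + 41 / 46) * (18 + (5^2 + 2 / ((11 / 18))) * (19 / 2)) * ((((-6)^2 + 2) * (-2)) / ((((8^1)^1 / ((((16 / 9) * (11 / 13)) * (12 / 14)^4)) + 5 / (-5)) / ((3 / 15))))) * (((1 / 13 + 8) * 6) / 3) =-78850086336 / 129007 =-611207.81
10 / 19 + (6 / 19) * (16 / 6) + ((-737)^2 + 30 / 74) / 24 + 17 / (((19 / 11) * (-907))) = 86589248551 / 3825726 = 22633.42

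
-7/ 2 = -3.50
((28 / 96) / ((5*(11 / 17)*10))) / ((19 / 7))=833 / 250800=0.00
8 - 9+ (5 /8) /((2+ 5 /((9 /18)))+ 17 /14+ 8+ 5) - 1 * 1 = -1.98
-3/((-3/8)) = 8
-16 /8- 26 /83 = -192 /83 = -2.31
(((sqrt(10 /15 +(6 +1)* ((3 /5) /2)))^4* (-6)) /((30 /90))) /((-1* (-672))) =-6889 /33600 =-0.21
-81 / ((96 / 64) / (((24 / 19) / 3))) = -432 / 19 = -22.74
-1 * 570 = -570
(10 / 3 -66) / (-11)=188 / 33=5.70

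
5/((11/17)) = 85/11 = 7.73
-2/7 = -0.29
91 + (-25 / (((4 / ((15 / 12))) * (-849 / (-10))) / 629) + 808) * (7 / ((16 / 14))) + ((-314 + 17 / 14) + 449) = 1833941581 / 380352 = 4821.70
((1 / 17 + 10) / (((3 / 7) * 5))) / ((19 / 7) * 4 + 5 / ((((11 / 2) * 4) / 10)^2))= 112651 / 285345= 0.39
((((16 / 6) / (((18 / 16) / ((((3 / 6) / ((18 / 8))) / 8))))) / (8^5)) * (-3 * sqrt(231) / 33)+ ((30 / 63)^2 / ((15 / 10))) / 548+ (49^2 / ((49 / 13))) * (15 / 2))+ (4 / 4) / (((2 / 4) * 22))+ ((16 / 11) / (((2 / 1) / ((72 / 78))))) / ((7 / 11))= 247714435457 / 51837786 - sqrt(231) / 5474304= 4778.65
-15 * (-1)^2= -15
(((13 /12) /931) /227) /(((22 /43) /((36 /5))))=1677 /23247070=0.00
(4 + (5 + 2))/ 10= 11/ 10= 1.10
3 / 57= 1 / 19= 0.05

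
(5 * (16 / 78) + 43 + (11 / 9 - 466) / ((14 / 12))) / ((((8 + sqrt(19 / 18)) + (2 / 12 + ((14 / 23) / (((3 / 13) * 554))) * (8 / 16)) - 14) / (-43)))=-3172.09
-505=-505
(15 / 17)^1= 15 / 17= 0.88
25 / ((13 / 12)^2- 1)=144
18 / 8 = 2.25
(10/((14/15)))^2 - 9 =5184/49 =105.80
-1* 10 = -10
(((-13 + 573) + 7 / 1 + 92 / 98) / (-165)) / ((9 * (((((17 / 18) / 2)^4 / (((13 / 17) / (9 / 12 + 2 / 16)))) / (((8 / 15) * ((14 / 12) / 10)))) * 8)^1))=-0.05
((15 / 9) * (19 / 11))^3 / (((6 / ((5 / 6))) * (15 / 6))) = 857375 / 646866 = 1.33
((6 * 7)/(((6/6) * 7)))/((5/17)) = 20.40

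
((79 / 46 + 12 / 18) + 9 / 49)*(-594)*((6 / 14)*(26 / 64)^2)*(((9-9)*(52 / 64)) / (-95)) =0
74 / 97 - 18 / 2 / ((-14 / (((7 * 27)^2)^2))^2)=-29007653365196616241 / 388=-74761993209269629.49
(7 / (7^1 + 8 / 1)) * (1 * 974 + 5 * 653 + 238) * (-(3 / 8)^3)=-282051 / 2560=-110.18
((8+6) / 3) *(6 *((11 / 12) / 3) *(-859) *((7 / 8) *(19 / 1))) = -8797019 / 72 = -122180.82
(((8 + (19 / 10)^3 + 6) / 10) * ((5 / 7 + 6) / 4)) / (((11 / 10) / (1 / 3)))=326791 / 308000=1.06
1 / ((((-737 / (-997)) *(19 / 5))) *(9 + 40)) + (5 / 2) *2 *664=2278013025 / 686147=3320.01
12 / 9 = 4 / 3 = 1.33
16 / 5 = 3.20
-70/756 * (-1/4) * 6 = 5/36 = 0.14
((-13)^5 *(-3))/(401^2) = 1113879/160801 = 6.93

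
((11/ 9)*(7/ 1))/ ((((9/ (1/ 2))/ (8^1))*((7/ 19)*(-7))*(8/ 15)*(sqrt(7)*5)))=-0.21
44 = 44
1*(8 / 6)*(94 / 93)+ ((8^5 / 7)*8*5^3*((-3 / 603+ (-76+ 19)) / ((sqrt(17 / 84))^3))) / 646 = 376 / 279 - 88342528000*sqrt(357) / 367897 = -4537091.68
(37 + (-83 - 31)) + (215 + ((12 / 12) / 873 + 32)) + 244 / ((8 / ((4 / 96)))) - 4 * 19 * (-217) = 232752583 / 13968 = 16663.27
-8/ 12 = -0.67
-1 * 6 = -6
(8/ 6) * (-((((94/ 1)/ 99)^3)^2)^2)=-1903681259257013505900544/ 2659154615148387841976403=-0.72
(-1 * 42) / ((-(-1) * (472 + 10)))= -21 / 241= -0.09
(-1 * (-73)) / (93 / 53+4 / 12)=11607 / 332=34.96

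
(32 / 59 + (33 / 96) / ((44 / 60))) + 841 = 1589717 / 1888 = 842.01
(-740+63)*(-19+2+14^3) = -1846179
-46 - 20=-66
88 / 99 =8 / 9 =0.89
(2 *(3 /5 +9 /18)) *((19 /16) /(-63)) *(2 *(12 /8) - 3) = 0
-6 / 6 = -1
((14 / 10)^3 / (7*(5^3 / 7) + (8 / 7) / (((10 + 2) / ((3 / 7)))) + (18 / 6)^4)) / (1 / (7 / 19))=117649 / 23978000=0.00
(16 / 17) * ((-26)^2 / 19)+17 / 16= 178547 / 5168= 34.55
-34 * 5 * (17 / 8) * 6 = -4335 / 2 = -2167.50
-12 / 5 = -2.40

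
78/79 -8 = -7.01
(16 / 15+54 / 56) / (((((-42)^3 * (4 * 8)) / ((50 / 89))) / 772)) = -823145 / 2215527552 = -0.00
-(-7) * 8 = 56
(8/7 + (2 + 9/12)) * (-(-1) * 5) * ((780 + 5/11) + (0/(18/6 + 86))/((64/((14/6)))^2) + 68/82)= 27433665/1804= 15207.13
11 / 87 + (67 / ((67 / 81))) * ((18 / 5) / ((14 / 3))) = 190654 / 3045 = 62.61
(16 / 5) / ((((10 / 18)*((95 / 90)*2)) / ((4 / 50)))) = 2592 / 11875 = 0.22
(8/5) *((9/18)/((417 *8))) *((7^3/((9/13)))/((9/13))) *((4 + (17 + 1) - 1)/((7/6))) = 57967/18765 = 3.09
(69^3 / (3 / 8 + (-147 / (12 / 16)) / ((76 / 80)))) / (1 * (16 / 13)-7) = 9407736 / 34025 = 276.49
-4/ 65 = -0.06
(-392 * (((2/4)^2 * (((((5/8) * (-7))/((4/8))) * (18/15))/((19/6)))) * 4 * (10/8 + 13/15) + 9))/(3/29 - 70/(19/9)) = 713342/30355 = 23.50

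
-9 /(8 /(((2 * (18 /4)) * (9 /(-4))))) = 22.78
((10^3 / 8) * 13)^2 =2640625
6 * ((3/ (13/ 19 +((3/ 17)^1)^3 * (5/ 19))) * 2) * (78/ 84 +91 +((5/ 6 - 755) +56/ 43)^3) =-22405045924.37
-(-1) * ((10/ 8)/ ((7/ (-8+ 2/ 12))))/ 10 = -47/ 336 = -0.14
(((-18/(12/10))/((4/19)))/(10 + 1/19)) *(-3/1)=16245/764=21.26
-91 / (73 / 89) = -8099 / 73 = -110.95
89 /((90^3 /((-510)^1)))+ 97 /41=2295067 /996300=2.30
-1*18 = -18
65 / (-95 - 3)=-65 / 98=-0.66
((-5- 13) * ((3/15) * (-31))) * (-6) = -3348/5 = -669.60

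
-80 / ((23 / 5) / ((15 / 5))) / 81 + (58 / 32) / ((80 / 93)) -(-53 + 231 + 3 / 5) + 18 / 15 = -27969775 / 158976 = -175.94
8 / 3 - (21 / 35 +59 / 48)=67 / 80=0.84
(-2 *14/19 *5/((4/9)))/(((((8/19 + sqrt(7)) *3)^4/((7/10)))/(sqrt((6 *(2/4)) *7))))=-2473694625563 *sqrt(21)/662414991194898 + 1853087469968 *sqrt(3)/331207495597449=-0.01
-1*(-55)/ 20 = 11/ 4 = 2.75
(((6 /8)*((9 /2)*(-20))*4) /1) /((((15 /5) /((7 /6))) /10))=-1050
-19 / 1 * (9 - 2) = -133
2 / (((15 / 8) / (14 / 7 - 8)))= -32 / 5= -6.40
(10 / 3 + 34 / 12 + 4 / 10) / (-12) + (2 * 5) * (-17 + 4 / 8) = -165.55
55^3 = 166375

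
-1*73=-73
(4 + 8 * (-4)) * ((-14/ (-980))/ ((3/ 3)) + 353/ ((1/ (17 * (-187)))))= 157106178/ 5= 31421235.60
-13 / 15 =-0.87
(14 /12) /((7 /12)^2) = 24 /7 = 3.43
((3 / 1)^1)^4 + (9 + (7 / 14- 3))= 175 / 2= 87.50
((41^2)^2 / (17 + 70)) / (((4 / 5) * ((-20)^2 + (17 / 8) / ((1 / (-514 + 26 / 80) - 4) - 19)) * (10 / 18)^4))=5841538190427294 / 5481137391125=1065.75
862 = 862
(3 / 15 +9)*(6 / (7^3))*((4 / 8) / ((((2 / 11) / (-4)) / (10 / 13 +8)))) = -346104 / 22295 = -15.52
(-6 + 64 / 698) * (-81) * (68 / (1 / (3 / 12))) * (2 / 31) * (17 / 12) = 8044893 / 10819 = 743.59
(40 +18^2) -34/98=17819/49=363.65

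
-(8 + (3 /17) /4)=-547 /68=-8.04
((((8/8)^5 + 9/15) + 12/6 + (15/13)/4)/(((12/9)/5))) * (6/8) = 9099/832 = 10.94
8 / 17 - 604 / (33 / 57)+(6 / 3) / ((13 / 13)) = -194630 / 187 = -1040.80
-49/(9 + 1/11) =-539/100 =-5.39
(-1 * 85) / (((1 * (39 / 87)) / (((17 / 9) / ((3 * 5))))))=-8381 / 351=-23.88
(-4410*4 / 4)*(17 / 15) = -4998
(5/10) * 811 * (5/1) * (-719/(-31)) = 2915545/62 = 47024.92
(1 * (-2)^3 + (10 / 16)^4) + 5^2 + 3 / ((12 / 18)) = 88689 / 4096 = 21.65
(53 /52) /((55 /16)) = 212 /715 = 0.30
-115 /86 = -1.34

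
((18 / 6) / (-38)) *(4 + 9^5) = -177159 / 38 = -4662.08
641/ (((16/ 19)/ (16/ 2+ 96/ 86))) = 6939.20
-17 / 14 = -1.21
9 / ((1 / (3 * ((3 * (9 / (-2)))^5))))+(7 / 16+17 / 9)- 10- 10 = -3486789491 / 288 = -12106907.95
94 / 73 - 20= -1366 / 73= -18.71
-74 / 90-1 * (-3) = 98 / 45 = 2.18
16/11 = 1.45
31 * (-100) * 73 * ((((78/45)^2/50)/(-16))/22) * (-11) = -382447/900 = -424.94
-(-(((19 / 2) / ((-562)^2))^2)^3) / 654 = 47045881 / 41552150868735053338374851845342887936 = 0.00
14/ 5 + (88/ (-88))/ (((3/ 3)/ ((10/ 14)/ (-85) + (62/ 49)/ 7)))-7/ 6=255569/ 174930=1.46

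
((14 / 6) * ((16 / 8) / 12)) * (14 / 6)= 49 / 54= 0.91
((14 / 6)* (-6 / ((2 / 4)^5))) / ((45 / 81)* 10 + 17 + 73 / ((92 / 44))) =-11592 / 1487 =-7.80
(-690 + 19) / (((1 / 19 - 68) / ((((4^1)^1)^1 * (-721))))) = -36768116 / 1291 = -28480.34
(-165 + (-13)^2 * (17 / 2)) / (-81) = -2543 / 162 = -15.70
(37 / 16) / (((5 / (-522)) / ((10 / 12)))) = -3219 / 16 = -201.19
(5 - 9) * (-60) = 240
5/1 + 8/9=53/9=5.89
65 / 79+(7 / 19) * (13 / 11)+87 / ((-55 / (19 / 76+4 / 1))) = -1804499 / 330220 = -5.46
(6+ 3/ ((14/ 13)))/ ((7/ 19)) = 2337/ 98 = 23.85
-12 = -12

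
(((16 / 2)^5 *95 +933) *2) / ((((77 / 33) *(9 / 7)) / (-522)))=-1083634764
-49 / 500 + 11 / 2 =2701 / 500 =5.40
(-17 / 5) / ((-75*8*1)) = 17 / 3000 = 0.01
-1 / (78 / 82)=-41 / 39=-1.05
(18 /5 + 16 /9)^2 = 58564 /2025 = 28.92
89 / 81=1.10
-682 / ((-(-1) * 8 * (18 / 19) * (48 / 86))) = -161.23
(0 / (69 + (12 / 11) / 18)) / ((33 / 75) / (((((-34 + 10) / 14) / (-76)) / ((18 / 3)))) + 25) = 0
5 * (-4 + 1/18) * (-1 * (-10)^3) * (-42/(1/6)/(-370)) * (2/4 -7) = 3230500/37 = 87310.81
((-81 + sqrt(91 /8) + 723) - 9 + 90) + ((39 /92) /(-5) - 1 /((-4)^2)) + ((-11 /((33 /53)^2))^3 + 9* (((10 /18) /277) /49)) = -536023268305998457 /24232557721680 + sqrt(182) /4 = -22116.59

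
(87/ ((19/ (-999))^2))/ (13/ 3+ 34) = 260478261/ 41515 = 6274.32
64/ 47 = 1.36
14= 14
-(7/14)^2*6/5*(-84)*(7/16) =441/40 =11.02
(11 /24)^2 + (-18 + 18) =121 /576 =0.21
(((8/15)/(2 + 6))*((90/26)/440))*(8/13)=3/9295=0.00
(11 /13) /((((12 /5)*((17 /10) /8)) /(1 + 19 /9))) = 30800 /5967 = 5.16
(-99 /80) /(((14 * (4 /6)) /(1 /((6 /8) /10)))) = -1.77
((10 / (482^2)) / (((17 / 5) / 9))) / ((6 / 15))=1125 / 3949508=0.00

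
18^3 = 5832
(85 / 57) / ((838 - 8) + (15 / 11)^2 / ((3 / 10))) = 2057 / 1153452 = 0.00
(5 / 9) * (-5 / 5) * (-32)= 160 / 9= 17.78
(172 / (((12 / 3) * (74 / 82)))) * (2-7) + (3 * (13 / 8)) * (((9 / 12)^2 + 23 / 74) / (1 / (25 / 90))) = -6736315 / 28416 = -237.06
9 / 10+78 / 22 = 489 / 110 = 4.45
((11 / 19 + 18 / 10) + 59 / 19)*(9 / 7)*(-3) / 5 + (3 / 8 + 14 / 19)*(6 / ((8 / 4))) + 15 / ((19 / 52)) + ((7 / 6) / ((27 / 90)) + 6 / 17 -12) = 131858717 / 4069800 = 32.40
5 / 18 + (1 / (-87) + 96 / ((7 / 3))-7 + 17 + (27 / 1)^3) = 72109531 / 3654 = 19734.41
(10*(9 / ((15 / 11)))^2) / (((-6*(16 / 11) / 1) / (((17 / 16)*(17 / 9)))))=-384659 / 3840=-100.17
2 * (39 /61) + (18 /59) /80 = 184629 /143960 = 1.28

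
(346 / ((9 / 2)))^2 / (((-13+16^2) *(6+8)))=239432 / 137781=1.74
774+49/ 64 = 49585/ 64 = 774.77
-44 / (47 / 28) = -1232 / 47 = -26.21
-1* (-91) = 91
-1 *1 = -1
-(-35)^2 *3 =-3675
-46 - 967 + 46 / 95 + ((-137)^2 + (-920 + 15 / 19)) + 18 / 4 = 3199937 / 190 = 16841.77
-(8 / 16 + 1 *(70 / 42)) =-13 / 6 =-2.17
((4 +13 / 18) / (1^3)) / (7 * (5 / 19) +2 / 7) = 11305 / 5094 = 2.22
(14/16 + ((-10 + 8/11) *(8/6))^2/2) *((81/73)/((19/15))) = 90919665/1342616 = 67.72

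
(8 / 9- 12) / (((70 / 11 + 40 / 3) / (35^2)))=-26950 / 39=-691.03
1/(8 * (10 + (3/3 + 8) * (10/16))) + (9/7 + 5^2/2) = 24139/1750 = 13.79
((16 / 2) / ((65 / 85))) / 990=68 / 6435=0.01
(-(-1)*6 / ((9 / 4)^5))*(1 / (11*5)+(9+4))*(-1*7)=-10264576 / 1082565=-9.48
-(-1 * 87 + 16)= 71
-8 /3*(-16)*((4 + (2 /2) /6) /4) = 400 /9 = 44.44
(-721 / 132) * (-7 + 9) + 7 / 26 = -4571 / 429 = -10.66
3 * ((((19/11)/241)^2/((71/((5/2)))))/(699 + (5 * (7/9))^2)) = 438615/57725289188248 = 0.00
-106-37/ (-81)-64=-13733/ 81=-169.54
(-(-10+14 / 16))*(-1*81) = -5913 / 8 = -739.12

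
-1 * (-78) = 78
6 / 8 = 3 / 4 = 0.75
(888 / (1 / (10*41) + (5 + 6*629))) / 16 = 22755 / 1549391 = 0.01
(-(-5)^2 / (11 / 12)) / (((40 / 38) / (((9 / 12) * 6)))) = -2565 / 22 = -116.59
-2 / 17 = -0.12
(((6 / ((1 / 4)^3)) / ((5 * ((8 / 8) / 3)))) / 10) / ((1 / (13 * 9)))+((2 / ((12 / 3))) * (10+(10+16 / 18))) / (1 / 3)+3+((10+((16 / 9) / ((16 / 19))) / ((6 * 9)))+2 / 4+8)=16697456 / 6075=2748.55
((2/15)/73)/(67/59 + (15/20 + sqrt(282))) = -42008/3396306093 + 111392* sqrt(282)/16981530465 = 0.00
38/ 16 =19/ 8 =2.38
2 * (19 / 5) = 38 / 5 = 7.60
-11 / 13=-0.85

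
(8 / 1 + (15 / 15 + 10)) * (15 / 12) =95 / 4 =23.75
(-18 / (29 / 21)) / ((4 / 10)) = -945 / 29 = -32.59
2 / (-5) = -2 / 5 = -0.40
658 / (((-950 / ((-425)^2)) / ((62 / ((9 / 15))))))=-736877750 / 57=-12927679.82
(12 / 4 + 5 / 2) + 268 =547 / 2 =273.50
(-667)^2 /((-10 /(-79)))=35146231 /10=3514623.10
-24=-24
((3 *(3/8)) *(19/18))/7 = 19/112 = 0.17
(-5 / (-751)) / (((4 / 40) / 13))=650 / 751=0.87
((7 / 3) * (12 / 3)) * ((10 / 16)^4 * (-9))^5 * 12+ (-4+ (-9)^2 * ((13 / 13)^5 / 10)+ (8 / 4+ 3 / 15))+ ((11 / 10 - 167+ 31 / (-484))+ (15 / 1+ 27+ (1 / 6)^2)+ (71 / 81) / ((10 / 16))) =-663.29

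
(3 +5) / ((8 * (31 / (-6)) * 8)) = -3 / 124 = -0.02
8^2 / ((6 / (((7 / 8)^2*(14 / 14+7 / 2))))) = 36.75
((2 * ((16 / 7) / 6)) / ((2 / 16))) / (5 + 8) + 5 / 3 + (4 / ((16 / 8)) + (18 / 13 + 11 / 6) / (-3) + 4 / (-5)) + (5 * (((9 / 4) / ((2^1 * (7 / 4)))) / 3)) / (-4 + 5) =13654 / 4095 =3.33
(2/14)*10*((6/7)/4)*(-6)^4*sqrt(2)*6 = 116640*sqrt(2)/49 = 3366.41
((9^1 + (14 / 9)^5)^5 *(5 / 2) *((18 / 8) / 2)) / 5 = 1397741168807356417441201540625 / 1276263089229960157813776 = 1095182.63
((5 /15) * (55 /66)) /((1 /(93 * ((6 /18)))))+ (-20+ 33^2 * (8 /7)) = 155381 /126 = 1233.18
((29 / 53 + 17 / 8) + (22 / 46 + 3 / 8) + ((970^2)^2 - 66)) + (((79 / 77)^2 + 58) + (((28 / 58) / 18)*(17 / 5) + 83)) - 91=16699851156646539663043 / 18863647110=885292809988.67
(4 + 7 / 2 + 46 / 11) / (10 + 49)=257 / 1298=0.20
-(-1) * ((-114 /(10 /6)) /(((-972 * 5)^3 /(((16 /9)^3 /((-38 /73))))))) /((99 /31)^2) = -4489792 /7119577898791875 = -0.00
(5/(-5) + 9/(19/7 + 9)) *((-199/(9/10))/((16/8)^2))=18905/1476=12.81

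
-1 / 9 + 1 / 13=-4 / 117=-0.03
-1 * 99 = -99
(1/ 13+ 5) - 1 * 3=27/ 13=2.08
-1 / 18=-0.06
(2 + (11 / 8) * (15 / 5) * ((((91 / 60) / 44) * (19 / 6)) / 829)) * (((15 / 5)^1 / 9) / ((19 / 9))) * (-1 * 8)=-6368449 / 2520160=-2.53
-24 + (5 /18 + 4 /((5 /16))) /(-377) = -815497 /33930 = -24.03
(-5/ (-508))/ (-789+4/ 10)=-0.00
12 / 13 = 0.92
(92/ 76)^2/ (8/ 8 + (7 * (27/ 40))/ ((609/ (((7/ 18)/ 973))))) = 170591920/ 116415641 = 1.47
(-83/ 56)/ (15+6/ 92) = -1909/ 19404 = -0.10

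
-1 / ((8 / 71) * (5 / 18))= -639 / 20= -31.95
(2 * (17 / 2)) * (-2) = -34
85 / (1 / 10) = 850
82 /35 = 2.34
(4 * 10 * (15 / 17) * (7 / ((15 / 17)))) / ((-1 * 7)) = -40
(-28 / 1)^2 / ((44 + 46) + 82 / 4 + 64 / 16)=1568 / 229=6.85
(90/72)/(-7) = -5/28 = -0.18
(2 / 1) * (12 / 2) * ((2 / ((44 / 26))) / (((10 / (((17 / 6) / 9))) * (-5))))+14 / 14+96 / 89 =438206 / 220275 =1.99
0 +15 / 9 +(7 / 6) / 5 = 19 / 10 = 1.90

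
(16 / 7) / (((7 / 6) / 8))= 768 / 49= 15.67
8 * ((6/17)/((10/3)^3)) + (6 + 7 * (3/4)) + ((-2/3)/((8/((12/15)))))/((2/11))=279469/25500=10.96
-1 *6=-6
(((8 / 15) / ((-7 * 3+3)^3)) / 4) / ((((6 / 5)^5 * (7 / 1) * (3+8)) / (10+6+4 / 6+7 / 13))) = -38125 / 18570674304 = -0.00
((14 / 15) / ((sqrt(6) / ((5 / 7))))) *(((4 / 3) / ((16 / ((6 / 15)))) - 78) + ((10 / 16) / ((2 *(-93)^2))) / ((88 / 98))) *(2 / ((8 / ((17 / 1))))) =-40352107783 *sqrt(6) / 1096001280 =-90.18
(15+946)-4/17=16333/17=960.76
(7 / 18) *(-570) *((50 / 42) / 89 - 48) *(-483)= -1371762665 / 267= -5137687.88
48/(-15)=-16/5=-3.20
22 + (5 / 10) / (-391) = 17203 / 782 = 22.00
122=122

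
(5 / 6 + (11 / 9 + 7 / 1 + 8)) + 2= 343 / 18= 19.06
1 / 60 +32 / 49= 1969 / 2940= 0.67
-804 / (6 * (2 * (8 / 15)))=-1005 / 8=-125.62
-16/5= -3.20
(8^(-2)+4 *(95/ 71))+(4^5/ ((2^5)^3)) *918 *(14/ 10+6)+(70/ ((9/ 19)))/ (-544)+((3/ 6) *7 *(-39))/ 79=59222654509/ 274616640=215.66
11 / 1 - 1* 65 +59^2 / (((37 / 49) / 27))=4603365 / 37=124415.27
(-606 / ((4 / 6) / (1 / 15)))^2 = 91809 / 25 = 3672.36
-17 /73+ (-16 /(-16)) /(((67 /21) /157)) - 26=112376 /4891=22.98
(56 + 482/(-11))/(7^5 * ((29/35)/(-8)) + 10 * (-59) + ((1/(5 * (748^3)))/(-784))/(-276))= -5515845028700160/1055336544400664063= -0.01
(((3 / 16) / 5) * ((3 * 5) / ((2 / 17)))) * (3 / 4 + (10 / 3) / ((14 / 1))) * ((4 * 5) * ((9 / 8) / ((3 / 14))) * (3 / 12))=124.01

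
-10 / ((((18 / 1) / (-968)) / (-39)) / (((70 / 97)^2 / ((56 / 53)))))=-291791500 / 28227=-10337.32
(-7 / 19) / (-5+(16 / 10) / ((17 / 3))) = 595 / 7619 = 0.08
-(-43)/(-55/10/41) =-3526/11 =-320.55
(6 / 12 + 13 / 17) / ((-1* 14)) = -43 / 476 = -0.09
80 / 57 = 1.40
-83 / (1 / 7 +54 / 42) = -581 / 10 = -58.10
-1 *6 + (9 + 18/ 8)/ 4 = -51/ 16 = -3.19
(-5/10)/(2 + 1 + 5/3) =-3/28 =-0.11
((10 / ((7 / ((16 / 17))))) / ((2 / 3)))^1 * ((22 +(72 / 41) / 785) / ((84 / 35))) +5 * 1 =17992855 / 766003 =23.49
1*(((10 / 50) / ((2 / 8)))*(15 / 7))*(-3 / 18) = -2 / 7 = -0.29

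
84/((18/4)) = 56/3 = 18.67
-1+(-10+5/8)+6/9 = -233/24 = -9.71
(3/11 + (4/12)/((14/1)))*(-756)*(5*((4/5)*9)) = -88776/11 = -8070.55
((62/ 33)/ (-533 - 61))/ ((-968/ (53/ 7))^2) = -87079/ 450004838976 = -0.00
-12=-12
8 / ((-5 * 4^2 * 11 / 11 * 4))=-1 / 40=-0.02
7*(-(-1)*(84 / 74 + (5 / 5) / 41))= 12313 / 1517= 8.12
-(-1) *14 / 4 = 7 / 2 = 3.50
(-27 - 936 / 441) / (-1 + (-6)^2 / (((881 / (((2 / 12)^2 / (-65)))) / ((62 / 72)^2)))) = 29.12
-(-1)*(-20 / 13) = -20 / 13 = -1.54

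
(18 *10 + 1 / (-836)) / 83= 1813 / 836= 2.17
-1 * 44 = -44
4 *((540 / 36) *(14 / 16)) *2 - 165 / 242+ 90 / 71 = 164925 / 1562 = 105.59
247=247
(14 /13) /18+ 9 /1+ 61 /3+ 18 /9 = 3673 /117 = 31.39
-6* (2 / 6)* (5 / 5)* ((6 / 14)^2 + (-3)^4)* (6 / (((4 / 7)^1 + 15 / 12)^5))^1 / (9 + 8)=-36528128 / 12778713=-2.86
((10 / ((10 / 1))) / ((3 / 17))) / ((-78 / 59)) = -1003 / 234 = -4.29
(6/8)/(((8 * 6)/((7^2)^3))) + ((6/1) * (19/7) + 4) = 832631/448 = 1858.55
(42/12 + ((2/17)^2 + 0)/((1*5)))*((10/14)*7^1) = 10123/578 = 17.51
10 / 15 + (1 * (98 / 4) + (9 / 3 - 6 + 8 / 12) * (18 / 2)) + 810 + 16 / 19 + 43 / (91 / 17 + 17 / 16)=163463039 / 198930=821.71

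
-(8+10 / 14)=-61 / 7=-8.71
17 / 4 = 4.25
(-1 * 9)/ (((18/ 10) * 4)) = -5/ 4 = -1.25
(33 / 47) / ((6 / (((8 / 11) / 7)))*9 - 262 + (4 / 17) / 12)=6732 / 2471495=0.00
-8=-8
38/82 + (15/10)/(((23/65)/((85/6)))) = 228273/3772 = 60.52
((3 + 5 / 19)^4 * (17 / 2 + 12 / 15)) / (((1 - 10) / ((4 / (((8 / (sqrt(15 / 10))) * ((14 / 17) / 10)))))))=-973391134 * sqrt(6) / 2736741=-871.22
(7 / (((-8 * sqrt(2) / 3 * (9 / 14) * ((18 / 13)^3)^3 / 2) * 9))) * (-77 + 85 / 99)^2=-198.87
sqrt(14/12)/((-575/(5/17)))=-sqrt(42)/11730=-0.00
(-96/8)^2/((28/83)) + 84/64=47955/112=428.17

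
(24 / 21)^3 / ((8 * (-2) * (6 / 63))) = -48 / 49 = -0.98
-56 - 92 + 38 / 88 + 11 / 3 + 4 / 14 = -132701 / 924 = -143.62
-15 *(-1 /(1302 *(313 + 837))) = 0.00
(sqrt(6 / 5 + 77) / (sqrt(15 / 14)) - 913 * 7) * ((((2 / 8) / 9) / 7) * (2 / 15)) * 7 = -6391 / 270 + sqrt(16422) / 4050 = -23.64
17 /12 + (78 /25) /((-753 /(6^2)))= 95443 /75300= 1.27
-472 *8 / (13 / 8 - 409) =9.27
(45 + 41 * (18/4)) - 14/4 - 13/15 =3377/15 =225.13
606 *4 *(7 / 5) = 16968 / 5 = 3393.60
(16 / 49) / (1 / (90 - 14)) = 1216 / 49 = 24.82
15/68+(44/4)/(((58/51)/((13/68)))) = 8163/3944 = 2.07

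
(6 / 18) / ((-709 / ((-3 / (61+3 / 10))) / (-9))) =-90 / 434617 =-0.00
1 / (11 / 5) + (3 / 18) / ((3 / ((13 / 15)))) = 1493 / 2970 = 0.50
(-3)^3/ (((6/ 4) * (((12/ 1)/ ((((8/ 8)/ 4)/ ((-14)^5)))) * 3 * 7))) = 1/ 30118144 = 0.00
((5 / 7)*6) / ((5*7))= 6 / 49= 0.12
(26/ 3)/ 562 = 13/ 843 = 0.02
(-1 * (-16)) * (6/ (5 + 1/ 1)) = 16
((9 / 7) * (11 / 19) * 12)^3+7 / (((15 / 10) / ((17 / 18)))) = 45550233947 / 63521199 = 717.09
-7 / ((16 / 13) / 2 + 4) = -91 / 60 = -1.52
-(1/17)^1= -1/17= -0.06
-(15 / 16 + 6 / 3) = -47 / 16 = -2.94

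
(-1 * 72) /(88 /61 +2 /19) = -13908 /299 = -46.52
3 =3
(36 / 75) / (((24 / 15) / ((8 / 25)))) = 12 / 125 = 0.10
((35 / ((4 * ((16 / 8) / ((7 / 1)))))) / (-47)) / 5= -49 / 376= -0.13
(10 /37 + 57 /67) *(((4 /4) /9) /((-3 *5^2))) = -2779 /1673325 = -0.00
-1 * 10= -10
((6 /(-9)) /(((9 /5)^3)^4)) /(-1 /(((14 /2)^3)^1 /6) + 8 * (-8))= 83740234375 /9302381643074697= 0.00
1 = 1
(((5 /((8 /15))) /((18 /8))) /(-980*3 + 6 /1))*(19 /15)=-95 /52812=-0.00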